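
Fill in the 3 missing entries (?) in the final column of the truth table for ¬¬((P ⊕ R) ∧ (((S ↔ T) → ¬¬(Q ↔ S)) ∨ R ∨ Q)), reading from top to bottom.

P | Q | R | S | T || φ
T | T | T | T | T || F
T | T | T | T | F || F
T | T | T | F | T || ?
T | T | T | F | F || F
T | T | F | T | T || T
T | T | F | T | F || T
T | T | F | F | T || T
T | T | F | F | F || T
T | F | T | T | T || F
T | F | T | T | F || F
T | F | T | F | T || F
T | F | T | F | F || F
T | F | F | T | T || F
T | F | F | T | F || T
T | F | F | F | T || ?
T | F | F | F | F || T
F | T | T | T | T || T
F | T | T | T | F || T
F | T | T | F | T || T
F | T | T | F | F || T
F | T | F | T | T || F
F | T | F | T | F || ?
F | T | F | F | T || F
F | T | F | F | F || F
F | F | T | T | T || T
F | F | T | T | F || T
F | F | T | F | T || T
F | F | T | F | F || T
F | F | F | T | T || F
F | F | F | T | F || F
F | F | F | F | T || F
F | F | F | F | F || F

Row P=T, Q=T, R=T, S=F, T=T: ((P ⊕ R) ∧ (((S ↔ T) → ¬¬(Q ↔ S)) ∨ R ∨ Q)) = F, ¬((P ⊕ R) ∧ (((S ↔ T) → ¬¬(Q ↔ S)) ∨ R ∨ Q)) = T, so the formula = F.
Row P=T, Q=F, R=F, S=F, T=T: ((P ⊕ R) ∧ (((S ↔ T) → ¬¬(Q ↔ S)) ∨ R ∨ Q)) = T, ¬((P ⊕ R) ∧ (((S ↔ T) → ¬¬(Q ↔ S)) ∨ R ∨ Q)) = F, so the formula = T.
Row P=F, Q=T, R=F, S=T, T=F: ((P ⊕ R) ∧ (((S ↔ T) → ¬¬(Q ↔ S)) ∨ R ∨ Q)) = F, ¬((P ⊕ R) ∧ (((S ↔ T) → ¬¬(Q ↔ S)) ∨ R ∨ Q)) = T, so the formula = F.

F, T, F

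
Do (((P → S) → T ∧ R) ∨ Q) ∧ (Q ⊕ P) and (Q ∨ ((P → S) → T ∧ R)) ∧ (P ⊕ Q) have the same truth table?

P  Q  R  S  T  |  φ  ψ
T  T  T  T  T  |  F  F
T  T  T  T  F  |  F  F
T  T  T  F  T  |  F  F
T  T  T  F  F  |  F  F
T  T  F  T  T  |  F  F
T  T  F  T  F  |  F  F
T  T  F  F  T  |  F  F
T  T  F  F  F  |  F  F
T  F  T  T  T  |  T  T
T  F  T  T  F  |  F  F
T  F  T  F  T  |  T  T
T  F  T  F  F  |  T  T
T  F  F  T  T  |  F  F
T  F  F  T  F  |  F  F
T  F  F  F  T  |  T  T
T  F  F  F  F  |  T  T
F  T  T  T  T  |  T  T
F  T  T  T  F  |  T  T
F  T  T  F  T  |  T  T
F  T  T  F  F  |  T  T
F  T  F  T  T  |  T  T
F  T  F  T  F  |  T  T
F  T  F  F  T  |  T  T
F  T  F  F  F  |  T  T
F  F  T  T  T  |  F  F
F  F  T  T  F  |  F  F
F  F  T  F  T  |  F  F
F  F  T  F  F  |  F  F
F  F  F  T  T  |  F  F
F  F  F  T  F  |  F  F
F  F  F  F  T  |  F  F
F  F  F  F  F  |  F  F
The columns for φ and ψ agree on every row, so they are logically equivalent.

equivalent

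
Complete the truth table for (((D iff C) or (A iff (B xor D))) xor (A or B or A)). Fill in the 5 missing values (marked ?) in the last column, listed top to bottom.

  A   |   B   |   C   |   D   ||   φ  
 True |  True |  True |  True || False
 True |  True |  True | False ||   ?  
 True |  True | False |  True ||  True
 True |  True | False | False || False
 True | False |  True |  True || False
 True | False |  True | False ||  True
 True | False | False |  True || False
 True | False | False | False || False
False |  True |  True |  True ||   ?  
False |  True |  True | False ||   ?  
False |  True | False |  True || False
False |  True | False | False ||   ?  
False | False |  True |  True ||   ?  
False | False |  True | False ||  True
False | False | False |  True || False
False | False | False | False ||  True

Row A=True, B=True, C=True, D=False: ((D iff C) or (A iff (B xor D))) = True, (A or B or A) = True, so the formula = False.
Row A=False, B=True, C=True, D=True: ((D iff C) or (A iff (B xor D))) = True, (A or B or A) = True, so the formula = False.
Row A=False, B=True, C=True, D=False: ((D iff C) or (A iff (B xor D))) = False, (A or B or A) = True, so the formula = True.
Row A=False, B=True, C=False, D=False: ((D iff C) or (A iff (B xor D))) = True, (A or B or A) = True, so the formula = False.
Row A=False, B=False, C=True, D=True: ((D iff C) or (A iff (B xor D))) = True, (A or B or A) = False, so the formula = True.

False, False, True, False, True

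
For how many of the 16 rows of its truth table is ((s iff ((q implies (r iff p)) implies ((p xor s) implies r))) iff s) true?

p  q  r  s  |  (r iff p)  (q implies (r iff p))  (p xor s)  ((p xor s) implies r)  φ
F  F  F  F  |      T                T                F                T            T
F  F  F  T  |      T                T                T                F            F
F  F  T  F  |      F                T                F                T            T
F  F  T  T  |      F                T                T                T            T
F  T  F  F  |      T                T                F                T            T
F  T  F  T  |      T                T                T                F            F
F  T  T  F  |      F                F                F                T            T
F  T  T  T  |      F                F                T                T            T
T  F  F  F  |      F                T                T                F            F
T  F  F  T  |      F                T                F                T            T
T  F  T  F  |      T                T                T                T            T
T  F  T  T  |      T                T                F                T            T
T  T  F  F  |      F                F                T                F            T
T  T  F  T  |      F                F                F                T            T
T  T  T  F  |      T                T                T                T            T
T  T  T  T  |      T                T                F                T            T
The formula is true on 13 of the 16 rows.

13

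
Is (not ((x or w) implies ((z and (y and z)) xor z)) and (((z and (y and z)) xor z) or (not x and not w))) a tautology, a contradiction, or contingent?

x  y  z  w  |  (x or w)  (y and z)  (z and (y and z))  ((z and (y and z)) xor z)  not x  not w  (not x and not w)  φ
1  1  1  1  |     1          1              1                      0                0      0            0          0
1  1  1  0  |     1          1              1                      0                0      1            0          0
1  1  0  1  |     1          0              0                      0                0      0            0          0
1  1  0  0  |     1          0              0                      0                0      1            0          0
1  0  1  1  |     1          0              0                      1                0      0            0          0
1  0  1  0  |     1          0              0                      1                0      1            0          0
1  0  0  1  |     1          0              0                      0                0      0            0          0
1  0  0  0  |     1          0              0                      0                0      1            0          0
0  1  1  1  |     1          1              1                      0                1      0            0          0
0  1  1  0  |     0          1              1                      0                1      1            1          0
0  1  0  1  |     1          0              0                      0                1      0            0          0
0  1  0  0  |     0          0              0                      0                1      1            1          0
0  0  1  1  |     1          0              0                      1                1      0            0          0
0  0  1  0  |     0          0              0                      1                1      1            1          0
0  0  0  1  |     1          0              0                      0                1      0            0          0
0  0  0  0  |     0          0              0                      0                1      1            1          0
Every row is 0, so the formula is a contradiction.

contradiction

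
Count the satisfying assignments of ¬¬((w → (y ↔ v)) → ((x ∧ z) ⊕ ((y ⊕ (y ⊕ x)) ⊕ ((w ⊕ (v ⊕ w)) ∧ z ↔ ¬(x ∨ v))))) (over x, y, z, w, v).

14

x | y | z | w | v || φ
T | T | T | T | T || F
T | T | T | T | F || T
T | T | T | F | T || F
T | T | T | F | F || T
T | T | F | T | T || F
T | T | F | T | F || T
T | T | F | F | T || F
T | T | F | F | F || F
T | F | T | T | T || T
T | F | T | T | F || T
T | F | T | F | T || F
T | F | T | F | F || T
T | F | F | T | T || T
T | F | F | T | F || F
T | F | F | F | T || F
T | F | F | F | F || F
F | T | T | T | T || F
F | T | T | T | F || T
F | T | T | F | T || F
F | T | T | F | F || F
F | T | F | T | T || T
F | T | F | T | F || T
F | T | F | F | T || T
F | T | F | F | F || F
F | F | T | T | T || T
F | F | T | T | F || F
F | F | T | F | T || F
F | F | T | F | F || F
F | F | F | T | T || T
F | F | F | T | F || F
F | F | F | F | T || T
F | F | F | F | F || F
The formula is true on 14 of the 32 rows.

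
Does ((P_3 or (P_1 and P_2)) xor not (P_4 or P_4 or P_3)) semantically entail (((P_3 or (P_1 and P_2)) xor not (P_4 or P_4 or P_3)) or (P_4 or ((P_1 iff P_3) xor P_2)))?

yes

P_1 | P_2 | P_3 | P_4 || φ | ψ
 F  |  F  |  F  |  F  || T | T
 F  |  F  |  F  |  T  || F | T
 F  |  F  |  T  |  F  || T | T
 F  |  F  |  T  |  T  || T | T
 F  |  T  |  F  |  F  || T | T
 F  |  T  |  F  |  T  || F | T
 F  |  T  |  T  |  F  || T | T
 F  |  T  |  T  |  T  || T | T
 T  |  F  |  F  |  F  || T | T
 T  |  F  |  F  |  T  || F | T
 T  |  F  |  T  |  F  || T | T
 T  |  F  |  T  |  T  || T | T
 T  |  T  |  F  |  F  || F | T
 T  |  T  |  F  |  T  || T | T
 T  |  T  |  T  |  F  || T | T
 T  |  T  |  T  |  T  || T | T
In every row where φ is true, ψ is also true, so φ ⊨ ψ.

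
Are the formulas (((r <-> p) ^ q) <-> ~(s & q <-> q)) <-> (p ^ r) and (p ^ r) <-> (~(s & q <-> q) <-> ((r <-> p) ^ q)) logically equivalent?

p | q | r | s || φ | ψ
T | T | T | T || F | F
T | T | T | F || T | T
T | T | F | T || F | F
T | T | F | F || T | T
T | F | T | T || T | T
T | F | T | F || T | T
T | F | F | T || T | T
T | F | F | F || T | T
F | T | T | T || F | F
F | T | T | F || T | T
F | T | F | T || F | F
F | T | F | F || T | T
F | F | T | T || T | T
F | F | T | F || T | T
F | F | F | T || T | T
F | F | F | F || T | T
The columns for φ and ψ agree on every row, so they are logically equivalent.

equivalent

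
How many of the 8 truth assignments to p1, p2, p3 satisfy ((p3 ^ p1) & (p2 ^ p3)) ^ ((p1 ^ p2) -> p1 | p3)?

p1 | p2 | p3 | φ
-- | -- | -- | -
F  | F  | F  | T
F  | F  | T  | F
F  | T  | F  | F
F  | T  | T  | T
T  | F  | F  | T
T  | F  | T  | T
T  | T  | F  | F
T  | T  | T  | T
The formula is true on 5 of the 8 rows.

5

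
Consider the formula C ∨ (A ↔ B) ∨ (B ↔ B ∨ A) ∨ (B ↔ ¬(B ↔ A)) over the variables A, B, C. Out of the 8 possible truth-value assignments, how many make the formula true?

  A   |   B   |   C   | (A ↔ B) | (B ∨ A) | (B ↔ (B ∨ A)) | (B ↔ A) | ¬(B ↔ A) | (B ↔ ¬(B ↔ A)) |   φ  
----- | ----- | ----- | ------- | ------- | ------------- | ------- | -------- | -------------- | -----
False | False | False |   True  |  False  |      True     |   True  |  False   |      True      |  True
False | False |  True |   True  |  False  |      True     |   True  |  False   |      True      |  True
False |  True | False |  False  |   True  |      True     |  False  |   True   |      True      |  True
False |  True |  True |  False  |   True  |      True     |  False  |   True   |      True      |  True
 True | False | False |  False  |   True  |     False     |  False  |   True   |     False      | False
 True | False |  True |  False  |   True  |     False     |  False  |   True   |     False      |  True
 True |  True | False |   True  |   True  |      True     |   True  |  False   |     False      |  True
 True |  True |  True |   True  |   True  |      True     |   True  |  False   |     False      |  True
The formula is true on 7 of the 8 rows.

7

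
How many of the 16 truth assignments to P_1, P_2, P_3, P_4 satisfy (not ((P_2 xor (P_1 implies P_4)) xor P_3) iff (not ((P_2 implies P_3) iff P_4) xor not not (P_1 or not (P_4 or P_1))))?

8

P_1  P_2  P_3  P_4  |  φ
 T    T    T    T   |  F
 T    T    T    F   |  F
 T    T    F    T   |  F
 T    T    F    F   |  F
 T    F    T    T   |  T
 T    F    T    F   |  T
 T    F    F    T   |  F
 T    F    F    F   |  F
 F    T    T    T   |  T
 F    T    T    F   |  T
 F    T    F    T   |  T
 F    T    F    F   |  T
 F    F    T    T   |  F
 F    F    T    F   |  F
 F    F    F    T   |  T
 F    F    F    F   |  T
The formula is true on 8 of the 16 rows.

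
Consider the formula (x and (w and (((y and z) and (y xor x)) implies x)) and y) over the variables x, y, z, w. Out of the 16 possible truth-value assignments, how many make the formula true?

2

x | y | z | w | (y and z) | (y xor x) | ((y and z) and (y xor x)) | φ
- | - | - | - | --------- | --------- | ------------------------- | -
0 | 0 | 0 | 0 |     0     |     0     |             0             | 0
0 | 0 | 0 | 1 |     0     |     0     |             0             | 0
0 | 0 | 1 | 0 |     0     |     0     |             0             | 0
0 | 0 | 1 | 1 |     0     |     0     |             0             | 0
0 | 1 | 0 | 0 |     0     |     1     |             0             | 0
0 | 1 | 0 | 1 |     0     |     1     |             0             | 0
0 | 1 | 1 | 0 |     1     |     1     |             1             | 0
0 | 1 | 1 | 1 |     1     |     1     |             1             | 0
1 | 0 | 0 | 0 |     0     |     1     |             0             | 0
1 | 0 | 0 | 1 |     0     |     1     |             0             | 0
1 | 0 | 1 | 0 |     0     |     1     |             0             | 0
1 | 0 | 1 | 1 |     0     |     1     |             0             | 0
1 | 1 | 0 | 0 |     0     |     0     |             0             | 0
1 | 1 | 0 | 1 |     0     |     0     |             0             | 1
1 | 1 | 1 | 0 |     1     |     0     |             0             | 0
1 | 1 | 1 | 1 |     1     |     0     |             0             | 1
The formula is true on 2 of the 16 rows.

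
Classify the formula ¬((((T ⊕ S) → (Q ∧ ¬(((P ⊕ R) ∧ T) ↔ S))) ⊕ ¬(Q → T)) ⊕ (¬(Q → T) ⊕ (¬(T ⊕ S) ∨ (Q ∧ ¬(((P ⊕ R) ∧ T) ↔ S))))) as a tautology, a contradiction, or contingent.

tautology

P  Q  R  S  T  |  φ
T  T  T  T  T  |  T
T  T  T  T  F  |  T
T  T  T  F  T  |  T
T  T  T  F  F  |  T
T  T  F  T  T  |  T
T  T  F  T  F  |  T
T  T  F  F  T  |  T
T  T  F  F  F  |  T
T  F  T  T  T  |  T
T  F  T  T  F  |  T
T  F  T  F  T  |  T
T  F  T  F  F  |  T
T  F  F  T  T  |  T
T  F  F  T  F  |  T
T  F  F  F  T  |  T
T  F  F  F  F  |  T
F  T  T  T  T  |  T
F  T  T  T  F  |  T
F  T  T  F  T  |  T
F  T  T  F  F  |  T
F  T  F  T  T  |  T
F  T  F  T  F  |  T
F  T  F  F  T  |  T
F  T  F  F  F  |  T
F  F  T  T  T  |  T
F  F  T  T  F  |  T
F  F  T  F  T  |  T
F  F  T  F  F  |  T
F  F  F  T  T  |  T
F  F  F  T  F  |  T
F  F  F  F  T  |  T
F  F  F  F  F  |  T
Every row is T, so the formula is a tautology.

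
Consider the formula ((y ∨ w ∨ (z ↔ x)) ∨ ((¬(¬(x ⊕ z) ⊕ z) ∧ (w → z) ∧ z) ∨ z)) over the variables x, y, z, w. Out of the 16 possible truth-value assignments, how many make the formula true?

x  y  z  w  |  φ
T  T  T  T  |  T
T  T  T  F  |  T
T  T  F  T  |  T
T  T  F  F  |  T
T  F  T  T  |  T
T  F  T  F  |  T
T  F  F  T  |  T
T  F  F  F  |  F
F  T  T  T  |  T
F  T  T  F  |  T
F  T  F  T  |  T
F  T  F  F  |  T
F  F  T  T  |  T
F  F  T  F  |  T
F  F  F  T  |  T
F  F  F  F  |  T
The formula is true on 15 of the 16 rows.

15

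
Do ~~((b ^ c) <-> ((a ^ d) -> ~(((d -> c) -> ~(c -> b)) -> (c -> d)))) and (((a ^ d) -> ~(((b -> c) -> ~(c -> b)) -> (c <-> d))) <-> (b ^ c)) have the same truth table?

a | b | c | d | φ | ψ
- | - | - | - | - | -
T | T | T | T | F | F
T | T | T | F | T | T
T | T | F | T | T | T
T | T | F | F | F | F
T | F | T | T | T | T
T | F | T | F | T | T
T | F | F | T | F | F
T | F | F | F | T | T
F | T | T | T | T | T
F | T | T | F | F | F
F | T | F | T | F | T
F | T | F | F | T | T
F | F | T | T | F | F
F | F | T | F | T | T
F | F | F | T | T | T
F | F | F | F | F | F
The columns differ at a=F, b=T, c=F, d=T (φ=F, ψ=T), so they are not equivalent.

not equivalent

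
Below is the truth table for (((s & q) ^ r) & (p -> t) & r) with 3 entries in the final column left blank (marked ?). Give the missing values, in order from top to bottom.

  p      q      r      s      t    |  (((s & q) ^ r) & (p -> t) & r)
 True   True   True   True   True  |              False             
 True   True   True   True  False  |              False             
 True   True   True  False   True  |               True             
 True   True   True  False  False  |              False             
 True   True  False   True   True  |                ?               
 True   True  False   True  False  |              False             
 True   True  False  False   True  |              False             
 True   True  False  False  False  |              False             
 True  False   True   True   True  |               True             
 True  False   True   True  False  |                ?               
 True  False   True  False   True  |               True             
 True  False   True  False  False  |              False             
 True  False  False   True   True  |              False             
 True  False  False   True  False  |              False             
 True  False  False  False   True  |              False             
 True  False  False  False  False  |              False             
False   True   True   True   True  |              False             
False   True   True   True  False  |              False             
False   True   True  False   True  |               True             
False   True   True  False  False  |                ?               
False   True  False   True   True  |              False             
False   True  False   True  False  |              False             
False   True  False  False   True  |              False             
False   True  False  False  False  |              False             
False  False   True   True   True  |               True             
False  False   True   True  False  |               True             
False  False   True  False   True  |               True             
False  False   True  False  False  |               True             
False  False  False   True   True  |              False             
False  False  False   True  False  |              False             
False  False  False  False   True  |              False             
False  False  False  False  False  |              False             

False, False, True

Row p=True, q=True, r=False, s=True, t=True: ((s & q) ^ r) = True, (p -> t) = True, so (((s & q) ^ r) & (p -> t) & r) = False.
Row p=True, q=False, r=True, s=True, t=False: ((s & q) ^ r) = True, (p -> t) = False, so (((s & q) ^ r) & (p -> t) & r) = False.
Row p=False, q=True, r=True, s=False, t=False: ((s & q) ^ r) = True, (p -> t) = True, so (((s & q) ^ r) & (p -> t) & r) = True.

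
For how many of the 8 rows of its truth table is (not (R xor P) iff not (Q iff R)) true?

P | Q | R || (R xor P) | not (R xor P) | (Q iff R) | not (Q iff R) | φ
T | T | T ||     F     |       T       |     T     |       F       | F
T | T | F ||     T     |       F       |     F     |       T       | F
T | F | T ||     F     |       T       |     F     |       T       | T
T | F | F ||     T     |       F       |     T     |       F       | T
F | T | T ||     T     |       F       |     T     |       F       | T
F | T | F ||     F     |       T       |     F     |       T       | T
F | F | T ||     T     |       F       |     F     |       T       | F
F | F | F ||     F     |       T       |     T     |       F       | F
The formula is true on 4 of the 8 rows.

4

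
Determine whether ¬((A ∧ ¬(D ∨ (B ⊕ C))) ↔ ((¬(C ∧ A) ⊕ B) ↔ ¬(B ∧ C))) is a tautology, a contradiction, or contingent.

contingent

A | B | C | D | (B ⊕ C) | (D ∨ (B ⊕ C)) | ¬(D ∨ (B ⊕ C)) | (A ∧ ¬(D ∨ (B ⊕ C))) | (C ∧ A) | ¬(C ∧ A) | (¬(C ∧ A) ⊕ B) | (B ∧ C) | ¬(B ∧ C) | ((¬(C ∧ A) ⊕ B) ↔ ¬(B ∧ C)) | φ
- | - | - | - | ------- | ------------- | -------------- | -------------------- | ------- | -------- | -------------- | ------- | -------- | --------------------------- | -
T | T | T | T |    F    |       T       |       F        |          F           |    T    |    F     |       T        |    T    |    F     |              F              | F
T | T | T | F |    F    |       F       |       T        |          T           |    T    |    F     |       T        |    T    |    F     |              F              | T
T | T | F | T |    T    |       T       |       F        |          F           |    F    |    T     |       F        |    F    |    T     |              F              | F
T | T | F | F |    T    |       T       |       F        |          F           |    F    |    T     |       F        |    F    |    T     |              F              | F
T | F | T | T |    T    |       T       |       F        |          F           |    T    |    F     |       F        |    F    |    T     |              F              | F
T | F | T | F |    T    |       T       |       F        |          F           |    T    |    F     |       F        |    F    |    T     |              F              | F
T | F | F | T |    F    |       T       |       F        |          F           |    F    |    T     |       T        |    F    |    T     |              T              | T
T | F | F | F |    F    |       F       |       T        |          T           |    F    |    T     |       T        |    F    |    T     |              T              | F
F | T | T | T |    F    |       T       |       F        |          F           |    F    |    T     |       F        |    T    |    F     |              T              | T
F | T | T | F |    F    |       F       |       T        |          F           |    F    |    T     |       F        |    T    |    F     |              T              | T
F | T | F | T |    T    |       T       |       F        |          F           |    F    |    T     |       F        |    F    |    T     |              F              | F
F | T | F | F |    T    |       T       |       F        |          F           |    F    |    T     |       F        |    F    |    T     |              F              | F
F | F | T | T |    T    |       T       |       F        |          F           |    F    |    T     |       T        |    F    |    T     |              T              | T
F | F | T | F |    T    |       T       |       F        |          F           |    F    |    T     |       T        |    F    |    T     |              T              | T
F | F | F | T |    F    |       T       |       F        |          F           |    F    |    T     |       T        |    F    |    T     |              T              | T
F | F | F | F |    F    |       F       |       T        |          F           |    F    |    T     |       T        |    F    |    T     |              T              | T
8 of 16 rows are T, so the formula is contingent.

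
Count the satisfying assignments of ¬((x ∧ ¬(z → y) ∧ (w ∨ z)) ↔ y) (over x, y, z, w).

10

x | y | z | w || φ
F | F | F | F || F
F | F | F | T || F
F | F | T | F || F
F | F | T | T || F
F | T | F | F || T
F | T | F | T || T
F | T | T | F || T
F | T | T | T || T
T | F | F | F || F
T | F | F | T || F
T | F | T | F || T
T | F | T | T || T
T | T | F | F || T
T | T | F | T || T
T | T | T | F || T
T | T | T | T || T
The formula is true on 10 of the 16 rows.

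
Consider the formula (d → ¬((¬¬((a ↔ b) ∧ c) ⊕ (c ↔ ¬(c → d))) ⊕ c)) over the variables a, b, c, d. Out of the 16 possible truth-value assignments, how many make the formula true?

a | b | c | d | (a ↔ b) | ((a ↔ b) ∧ c) | ¬((a ↔ b) ∧ c) | ¬¬((a ↔ b) ∧ c) | (c → d) | ¬(c → d) | (c ↔ ¬(c → d)) | φ
- | - | - | - | ------- | ------------- | -------------- | --------------- | ------- | -------- | -------------- | -
0 | 0 | 0 | 0 |    1    |       0       |       1        |        0        |    1    |    0     |       1        | 1
0 | 0 | 0 | 1 |    1    |       0       |       1        |        0        |    1    |    0     |       1        | 0
0 | 0 | 1 | 0 |    1    |       1       |       0        |        1        |    0    |    1     |       1        | 1
0 | 0 | 1 | 1 |    1    |       1       |       0        |        1        |    1    |    0     |       0        | 1
0 | 1 | 0 | 0 |    0    |       0       |       1        |        0        |    1    |    0     |       1        | 1
0 | 1 | 0 | 1 |    0    |       0       |       1        |        0        |    1    |    0     |       1        | 0
0 | 1 | 1 | 0 |    0    |       0       |       1        |        0        |    0    |    1     |       1        | 1
0 | 1 | 1 | 1 |    0    |       0       |       1        |        0        |    1    |    0     |       0        | 0
1 | 0 | 0 | 0 |    0    |       0       |       1        |        0        |    1    |    0     |       1        | 1
1 | 0 | 0 | 1 |    0    |       0       |       1        |        0        |    1    |    0     |       1        | 0
1 | 0 | 1 | 0 |    0    |       0       |       1        |        0        |    0    |    1     |       1        | 1
1 | 0 | 1 | 1 |    0    |       0       |       1        |        0        |    1    |    0     |       0        | 0
1 | 1 | 0 | 0 |    1    |       0       |       1        |        0        |    1    |    0     |       1        | 1
1 | 1 | 0 | 1 |    1    |       0       |       1        |        0        |    1    |    0     |       1        | 0
1 | 1 | 1 | 0 |    1    |       1       |       0        |        1        |    0    |    1     |       1        | 1
1 | 1 | 1 | 1 |    1    |       1       |       0        |        1        |    1    |    0     |       0        | 1
The formula is true on 10 of the 16 rows.

10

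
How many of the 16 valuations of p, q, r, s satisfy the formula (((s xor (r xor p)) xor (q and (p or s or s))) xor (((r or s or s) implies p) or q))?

9

p  q  r  s  |  (r xor p)  (s xor (r xor p))  (p or s or s)  (q and (p or s or s))  (r or s or s)  ((r or s or s) implies p)  φ
1  1  1  1  |      0              1                1                  1                  1                    1              1
1  1  1  0  |      0              0                1                  1                  1                    1              0
1  1  0  1  |      1              0                1                  1                  1                    1              0
1  1  0  0  |      1              1                1                  1                  0                    1              1
1  0  1  1  |      0              1                1                  0                  1                    1              0
1  0  1  0  |      0              0                1                  0                  1                    1              1
1  0  0  1  |      1              0                1                  0                  1                    1              1
1  0  0  0  |      1              1                1                  0                  0                    1              0
0  1  1  1  |      1              0                1                  1                  1                    0              0
0  1  1  0  |      1              1                0                  0                  1                    0              0
0  1  0  1  |      0              1                1                  1                  1                    0              1
0  1  0  0  |      0              0                0                  0                  0                    1              1
0  0  1  1  |      1              0                1                  0                  1                    0              0
0  0  1  0  |      1              1                0                  0                  1                    0              1
0  0  0  1  |      0              1                1                  0                  1                    0              1
0  0  0  0  |      0              0                0                  0                  0                    1              1
The formula is true on 9 of the 16 rows.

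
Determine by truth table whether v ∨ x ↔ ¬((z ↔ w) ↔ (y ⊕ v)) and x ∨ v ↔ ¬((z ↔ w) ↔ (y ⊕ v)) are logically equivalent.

equivalent

x  y  z  w  v  |  φ  ψ
T  T  T  T  T  |  T  T
T  T  T  T  F  |  F  F
T  T  T  F  T  |  F  F
T  T  T  F  F  |  T  T
T  T  F  T  T  |  F  F
T  T  F  T  F  |  T  T
T  T  F  F  T  |  T  T
T  T  F  F  F  |  F  F
T  F  T  T  T  |  F  F
T  F  T  T  F  |  T  T
T  F  T  F  T  |  T  T
T  F  T  F  F  |  F  F
T  F  F  T  T  |  T  T
T  F  F  T  F  |  F  F
T  F  F  F  T  |  F  F
T  F  F  F  F  |  T  T
F  T  T  T  T  |  T  T
F  T  T  T  F  |  T  T
F  T  T  F  T  |  F  F
F  T  T  F  F  |  F  F
F  T  F  T  T  |  F  F
F  T  F  T  F  |  F  F
F  T  F  F  T  |  T  T
F  T  F  F  F  |  T  T
F  F  T  T  T  |  F  F
F  F  T  T  F  |  F  F
F  F  T  F  T  |  T  T
F  F  T  F  F  |  T  T
F  F  F  T  T  |  T  T
F  F  F  T  F  |  T  T
F  F  F  F  T  |  F  F
F  F  F  F  F  |  F  F
The columns for φ and ψ agree on every row, so they are logically equivalent.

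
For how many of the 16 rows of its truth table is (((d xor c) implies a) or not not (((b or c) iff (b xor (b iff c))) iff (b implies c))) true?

a  b  c  d  |  (d xor c)  ((d xor c) implies a)  (b or c)  (b iff c)  (b xor (b iff c))  (b implies c)  φ
F  F  F  F  |      F                T               F          T              T                T        T
F  F  F  T  |      T                F               F          T              T                T        F
F  F  T  F  |      T                F               T          F              F                T        F
F  F  T  T  |      F                T               T          F              F                T        T
F  T  F  F  |      F                T               T          F              T                F        T
F  T  F  T  |      T                F               T          F              T                F        F
F  T  T  F  |      T                F               T          T              F                T        F
F  T  T  T  |      F                T               T          T              F                T        T
T  F  F  F  |      F                T               F          T              T                T        T
T  F  F  T  |      T                T               F          T              T                T        T
T  F  T  F  |      T                T               T          F              F                T        T
T  F  T  T  |      F                T               T          F              F                T        T
T  T  F  F  |      F                T               T          F              T                F        T
T  T  F  T  |      T                T               T          F              T                F        T
T  T  T  F  |      T                T               T          T              F                T        T
T  T  T  T  |      F                T               T          T              F                T        T
The formula is true on 12 of the 16 rows.

12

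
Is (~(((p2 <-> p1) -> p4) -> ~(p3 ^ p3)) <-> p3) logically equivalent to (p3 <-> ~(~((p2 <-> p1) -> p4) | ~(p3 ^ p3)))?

p1  p2  p3  p4  |  φ  ψ
F   F   F   F   |  T  T
F   F   F   T   |  T  T
F   F   T   F   |  F  F
F   F   T   T   |  F  F
F   T   F   F   |  T  T
F   T   F   T   |  T  T
F   T   T   F   |  F  F
F   T   T   T   |  F  F
T   F   F   F   |  T  T
T   F   F   T   |  T  T
T   F   T   F   |  F  F
T   F   T   T   |  F  F
T   T   F   F   |  T  T
T   T   F   T   |  T  T
T   T   T   F   |  F  F
T   T   T   T   |  F  F
The columns for φ and ψ agree on every row, so they are logically equivalent.

equivalent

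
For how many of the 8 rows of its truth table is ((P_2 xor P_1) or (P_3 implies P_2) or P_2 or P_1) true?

P_1  P_2  P_3  |  φ
 T    T    T   |  T
 T    T    F   |  T
 T    F    T   |  T
 T    F    F   |  T
 F    T    T   |  T
 F    T    F   |  T
 F    F    T   |  F
 F    F    F   |  T
The formula is true on 7 of the 8 rows.

7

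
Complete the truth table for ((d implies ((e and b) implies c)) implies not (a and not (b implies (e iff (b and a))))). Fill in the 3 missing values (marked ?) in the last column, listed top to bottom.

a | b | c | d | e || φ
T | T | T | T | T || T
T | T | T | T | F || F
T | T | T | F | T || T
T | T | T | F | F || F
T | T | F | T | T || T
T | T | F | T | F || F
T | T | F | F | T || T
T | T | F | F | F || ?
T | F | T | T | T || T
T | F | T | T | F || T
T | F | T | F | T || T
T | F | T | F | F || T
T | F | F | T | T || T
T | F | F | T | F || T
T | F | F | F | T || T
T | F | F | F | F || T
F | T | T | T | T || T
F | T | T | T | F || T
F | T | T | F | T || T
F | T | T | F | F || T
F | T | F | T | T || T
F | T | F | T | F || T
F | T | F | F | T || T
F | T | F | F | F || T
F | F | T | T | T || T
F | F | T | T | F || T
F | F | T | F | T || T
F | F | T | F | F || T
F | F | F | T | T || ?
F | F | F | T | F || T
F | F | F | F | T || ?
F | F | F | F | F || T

Row a=T, b=T, c=F, d=F, e=F: (d implies ((e and b) implies c)) = T, not (a and not (b implies (e iff (b and a)))) = F, so the formula = F.
Row a=F, b=F, c=F, d=T, e=T: (d implies ((e and b) implies c)) = T, not (a and not (b implies (e iff (b and a)))) = T, so the formula = T.
Row a=F, b=F, c=F, d=F, e=T: (d implies ((e and b) implies c)) = T, not (a and not (b implies (e iff (b and a)))) = T, so the formula = T.

F, T, T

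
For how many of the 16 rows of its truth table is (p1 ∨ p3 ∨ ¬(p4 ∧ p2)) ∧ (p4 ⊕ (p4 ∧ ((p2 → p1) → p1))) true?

2

  p1     p2     p3     p4   |    φ  
 True   True   True   True  |  False
 True   True   True  False  |  False
 True   True  False   True  |  False
 True   True  False  False  |  False
 True  False   True   True  |  False
 True  False   True  False  |  False
 True  False  False   True  |  False
 True  False  False  False  |  False
False   True   True   True  |  False
False   True   True  False  |  False
False   True  False   True  |  False
False   True  False  False  |  False
False  False   True   True  |   True
False  False   True  False  |  False
False  False  False   True  |   True
False  False  False  False  |  False
The formula is true on 2 of the 16 rows.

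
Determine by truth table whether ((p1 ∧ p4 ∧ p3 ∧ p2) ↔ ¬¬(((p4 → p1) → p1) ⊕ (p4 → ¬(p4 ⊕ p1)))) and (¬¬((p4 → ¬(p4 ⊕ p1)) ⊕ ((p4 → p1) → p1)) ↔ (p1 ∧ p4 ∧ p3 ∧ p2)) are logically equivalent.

p1 | p2 | p3 | p4 | φ | ψ
-- | -- | -- | -- | - | -
F  | F  | F  | F  | F | F
F  | F  | F  | T  | F | F
F  | F  | T  | F  | F | F
F  | F  | T  | T  | F | F
F  | T  | F  | F  | F | F
F  | T  | F  | T  | F | F
F  | T  | T  | F  | F | F
F  | T  | T  | T  | F | F
T  | F  | F  | F  | T | T
T  | F  | F  | T  | T | T
T  | F  | T  | F  | T | T
T  | F  | T  | T  | T | T
T  | T  | F  | F  | T | T
T  | T  | F  | T  | T | T
T  | T  | T  | F  | T | T
T  | T  | T  | T  | F | F
The columns for φ and ψ agree on every row, so they are logically equivalent.

equivalent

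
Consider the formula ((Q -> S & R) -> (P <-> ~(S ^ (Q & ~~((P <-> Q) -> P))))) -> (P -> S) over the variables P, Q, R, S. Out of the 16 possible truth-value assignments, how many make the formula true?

P  Q  R  S  |  φ
T  T  T  T  |  T
T  T  T  F  |  F
T  T  F  T  |  T
T  T  F  F  |  F
T  F  T  T  |  T
T  F  T  F  |  F
T  F  F  T  |  T
T  F  F  F  |  F
F  T  T  T  |  T
F  T  T  F  |  T
F  T  F  T  |  T
F  T  F  F  |  T
F  F  T  T  |  T
F  F  T  F  |  T
F  F  F  T  |  T
F  F  F  F  |  T
The formula is true on 12 of the 16 rows.

12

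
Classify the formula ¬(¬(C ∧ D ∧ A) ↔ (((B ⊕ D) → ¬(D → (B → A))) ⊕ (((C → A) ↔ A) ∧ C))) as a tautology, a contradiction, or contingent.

contingent

A | B | C | D | (C ∧ D ∧ A) | ¬(C ∧ D ∧ A) | (B ⊕ D) | (B → A) | (D → (B → A)) | ¬(D → (B → A)) | ((B ⊕ D) → ¬(D → (B → A))) | (C → A) | ((C → A) ↔ A) | (((C → A) ↔ A) ∧ C) | φ
- | - | - | - | ----------- | ------------ | ------- | ------- | ------------- | -------------- | -------------------------- | ------- | ------------- | ------------------- | -
0 | 0 | 0 | 0 |      0      |      1       |    0    |    1    |       1       |       0        |             1              |    1    |       0       |          0          | 0
0 | 0 | 0 | 1 |      0      |      1       |    1    |    1    |       1       |       0        |             0              |    1    |       0       |          0          | 1
0 | 0 | 1 | 0 |      0      |      1       |    0    |    1    |       1       |       0        |             1              |    0    |       1       |          1          | 1
0 | 0 | 1 | 1 |      0      |      1       |    1    |    1    |       1       |       0        |             0              |    0    |       1       |          1          | 0
0 | 1 | 0 | 0 |      0      |      1       |    1    |    0    |       1       |       0        |             0              |    1    |       0       |          0          | 1
0 | 1 | 0 | 1 |      0      |      1       |    0    |    0    |       0       |       1        |             1              |    1    |       0       |          0          | 0
0 | 1 | 1 | 0 |      0      |      1       |    1    |    0    |       1       |       0        |             0              |    0    |       1       |          1          | 0
0 | 1 | 1 | 1 |      0      |      1       |    0    |    0    |       0       |       1        |             1              |    0    |       1       |          1          | 1
1 | 0 | 0 | 0 |      0      |      1       |    0    |    1    |       1       |       0        |             1              |    1    |       1       |          0          | 0
1 | 0 | 0 | 1 |      0      |      1       |    1    |    1    |       1       |       0        |             0              |    1    |       1       |          0          | 1
1 | 0 | 1 | 0 |      0      |      1       |    0    |    1    |       1       |       0        |             1              |    1    |       1       |          1          | 1
1 | 0 | 1 | 1 |      1      |      0       |    1    |    1    |       1       |       0        |             0              |    1    |       1       |          1          | 1
1 | 1 | 0 | 0 |      0      |      1       |    1    |    1    |       1       |       0        |             0              |    1    |       1       |          0          | 1
1 | 1 | 0 | 1 |      0      |      1       |    0    |    1    |       1       |       0        |             1              |    1    |       1       |          0          | 0
1 | 1 | 1 | 0 |      0      |      1       |    1    |    1    |       1       |       0        |             0              |    1    |       1       |          1          | 0
1 | 1 | 1 | 1 |      1      |      0       |    0    |    1    |       1       |       0        |             1              |    1    |       1       |          1          | 0
8 of 16 rows are 1, so the formula is contingent.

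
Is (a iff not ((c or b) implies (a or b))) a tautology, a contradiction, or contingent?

contingent

a | b | c || φ
T | T | T || F
T | T | F || F
T | F | T || F
T | F | F || F
F | T | T || T
F | T | F || T
F | F | T || F
F | F | F || T
3 of 8 rows are T, so the formula is contingent.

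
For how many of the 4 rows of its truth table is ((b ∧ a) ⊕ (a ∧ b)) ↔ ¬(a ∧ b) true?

1

a  b  |  (((b ∧ a) ⊕ (a ∧ b)) ↔ ¬(a ∧ b))
T  T  |                 T                
T  F  |                 F                
F  T  |                 F                
F  F  |                 F                
The formula is true on 1 of the 4 rows.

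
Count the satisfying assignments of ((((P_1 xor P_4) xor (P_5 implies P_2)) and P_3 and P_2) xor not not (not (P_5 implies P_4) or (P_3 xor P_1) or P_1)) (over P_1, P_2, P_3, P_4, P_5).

22

P_1 | P_2 | P_3 | P_4 | P_5 | φ
--- | --- | --- | --- | --- | -
 F  |  F  |  F  |  F  |  F  | F
 F  |  F  |  F  |  F  |  T  | T
 F  |  F  |  F  |  T  |  F  | F
 F  |  F  |  F  |  T  |  T  | F
 F  |  F  |  T  |  F  |  F  | T
 F  |  F  |  T  |  F  |  T  | T
 F  |  F  |  T  |  T  |  F  | T
 F  |  F  |  T  |  T  |  T  | T
 F  |  T  |  F  |  F  |  F  | F
 F  |  T  |  F  |  F  |  T  | T
 F  |  T  |  F  |  T  |  F  | F
 F  |  T  |  F  |  T  |  T  | F
 F  |  T  |  T  |  F  |  F  | F
 F  |  T  |  T  |  F  |  T  | F
 F  |  T  |  T  |  T  |  F  | T
 F  |  T  |  T  |  T  |  T  | T
 T  |  F  |  F  |  F  |  F  | T
 T  |  F  |  F  |  F  |  T  | T
 T  |  F  |  F  |  T  |  F  | T
 T  |  F  |  F  |  T  |  T  | T
 T  |  F  |  T  |  F  |  F  | T
 T  |  F  |  T  |  F  |  T  | T
 T  |  F  |  T  |  T  |  F  | T
 T  |  F  |  T  |  T  |  T  | T
 T  |  T  |  F  |  F  |  F  | T
 T  |  T  |  F  |  F  |  T  | T
 T  |  T  |  F  |  T  |  F  | T
 T  |  T  |  F  |  T  |  T  | T
 T  |  T  |  T  |  F  |  F  | T
 T  |  T  |  T  |  F  |  T  | T
 T  |  T  |  T  |  T  |  F  | F
 T  |  T  |  T  |  T  |  T  | F
The formula is true on 22 of the 32 rows.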